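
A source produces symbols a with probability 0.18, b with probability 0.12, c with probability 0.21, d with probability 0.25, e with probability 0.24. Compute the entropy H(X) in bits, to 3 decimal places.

H = −Σ pᵢ log₂ pᵢ.
−0.18·log₂(0.18) = 0.4453
−0.12·log₂(0.12) = 0.3671
−0.21·log₂(0.21) = 0.4728
−0.25·log₂(0.25) = 0.5000
−0.24·log₂(0.24) = 0.4941
Sum ≈ 2.2793 → 2.279 bits.

2.279 bits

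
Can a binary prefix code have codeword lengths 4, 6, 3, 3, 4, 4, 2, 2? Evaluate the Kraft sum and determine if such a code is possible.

With common denominator 2^6 = 64: Σ 2^(−ℓᵢ) = 4/64 + 1/64 + 8/64 + 8/64 + 4/64 + 4/64 + 16/64 + 16/64 = 61/64 = 0.953125.
Kraft's inequality requires Σ ≤ 1; here Σ = 0.953125 ≤ 1, so such a prefix code exists.

0.953125; yes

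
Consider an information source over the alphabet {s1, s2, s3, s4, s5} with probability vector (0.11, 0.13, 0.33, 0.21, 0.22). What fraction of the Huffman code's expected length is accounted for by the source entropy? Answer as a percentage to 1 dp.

Entropy H = −Σ p log₂ p ≈ 2.2141 bits.
Huffman merges: 11/100+13/100→6/25; 21/100+11/50→43/100; 6/25+33/100→57/100; 43/100+57/100→1. L = 56/25 ≈ 2.2400.
Efficiency = H/L = 2.2141/2.2400 = 98.8%.

98.8%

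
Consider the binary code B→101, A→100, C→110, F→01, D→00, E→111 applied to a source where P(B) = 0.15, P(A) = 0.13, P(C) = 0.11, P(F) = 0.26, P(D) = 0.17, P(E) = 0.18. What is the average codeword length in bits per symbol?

2.57 bits/symbol

L̄ = Σ pᵢ·ℓᵢ = 0.15·3 + 0.13·3 + 0.11·3 + 0.26·2 + 0.17·2 + 0.18·3 = 2.57 bits/symbol.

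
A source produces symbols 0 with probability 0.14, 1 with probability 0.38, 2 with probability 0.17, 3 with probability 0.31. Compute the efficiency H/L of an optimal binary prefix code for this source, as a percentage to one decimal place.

97.7%

Entropy H = −Σ p log₂ p ≈ 1.8859 bits.
Huffman merges: 7/50+17/100→31/100; 31/100+31/100→31/50; 19/50+31/50→1. L = 193/100 ≈ 1.9300.
Efficiency = H/L = 1.8859/1.9300 = 97.7%.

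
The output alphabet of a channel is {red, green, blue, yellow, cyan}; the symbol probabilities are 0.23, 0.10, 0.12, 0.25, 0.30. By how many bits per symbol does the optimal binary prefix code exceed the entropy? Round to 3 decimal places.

Entropy H = −Σ p log₂ p ≈ 2.2080 bits.
Huffman merges: 1/10+3/25→11/50; 11/50+23/100→9/20; 1/4+3/10→11/20; 9/20+11/20→1. L = 111/50 ≈ 2.2200.
L − H = 2.2200 − 2.2080 = 0.012 bits.

0.012 bits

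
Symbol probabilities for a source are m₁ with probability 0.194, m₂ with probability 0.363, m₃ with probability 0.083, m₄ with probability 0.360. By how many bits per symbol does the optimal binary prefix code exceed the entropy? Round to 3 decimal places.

Entropy H = −Σ p log₂ p ≈ 1.8183 bits.
Huffman merges: 83/1000+97/500→277/1000; 277/1000+9/25→637/1000; 363/1000+637/1000→1. L = 957/500 ≈ 1.9140.
L − H = 1.9140 − 1.8183 = 0.096 bits.

0.096 bits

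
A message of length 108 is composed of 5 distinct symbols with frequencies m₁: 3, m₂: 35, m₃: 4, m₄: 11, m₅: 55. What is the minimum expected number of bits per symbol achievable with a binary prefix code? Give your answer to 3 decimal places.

1.722 bits/symbol

Probabilities are the counts divided by 108.
Repeatedly combine the two least-probable nodes; the expected code length is the sum of the merged weights.
merge 1/36 + 1/27 → 7/108
merge 7/108 + 11/108 → 1/6
merge 1/6 + 35/108 → 53/108
merge 53/108 + 55/108 → 1
L = 7/108 + 1/6 + 53/108 + 1 = 31/18 ≈ 1.722 bits/symbol.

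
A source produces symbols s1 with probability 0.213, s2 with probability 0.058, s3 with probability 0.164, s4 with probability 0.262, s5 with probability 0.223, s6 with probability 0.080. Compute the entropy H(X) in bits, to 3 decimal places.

H = −Σ pᵢ log₂ pᵢ.
−0.213·log₂(0.213) = 0.4752
−0.058·log₂(0.058) = 0.2383
−0.164·log₂(0.164) = 0.4278
−0.262·log₂(0.262) = 0.5063
−0.223·log₂(0.223) = 0.4828
−0.080·log₂(0.080) = 0.2915
Sum ≈ 2.4218 → 2.422 bits.

2.422 bits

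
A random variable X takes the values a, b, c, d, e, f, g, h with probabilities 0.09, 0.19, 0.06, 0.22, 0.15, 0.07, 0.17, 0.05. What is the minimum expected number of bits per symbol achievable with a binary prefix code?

Repeatedly combine the two least-probable nodes; the expected code length is the sum of the merged weights.
merge 1/20 + 3/50 → 11/100
merge 7/100 + 9/100 → 4/25
merge 11/100 + 3/20 → 13/50
merge 4/25 + 17/100 → 33/100
merge 19/100 + 11/50 → 41/100
merge 13/50 + 33/100 → 59/100
merge 41/100 + 59/100 → 1
L = 11/100 + 4/25 + 13/50 + 33/100 + 41/100 + 59/100 + 1 = 143/50 = 2.86 bits/symbol.

2.86 bits/symbol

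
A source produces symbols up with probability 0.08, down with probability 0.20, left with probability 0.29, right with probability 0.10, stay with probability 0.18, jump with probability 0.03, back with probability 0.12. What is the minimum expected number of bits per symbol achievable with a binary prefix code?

2.62 bits/symbol

Repeatedly combine the two least-probable nodes; the expected code length is the sum of the merged weights.
merge 3/100 + 2/25 → 11/100
merge 1/10 + 11/100 → 21/100
merge 3/25 + 9/50 → 3/10
merge 1/5 + 21/100 → 41/100
merge 29/100 + 3/10 → 59/100
merge 41/100 + 59/100 → 1
L = 11/100 + 21/100 + 3/10 + 41/100 + 59/100 + 1 = 131/50 = 2.62 bits/symbol.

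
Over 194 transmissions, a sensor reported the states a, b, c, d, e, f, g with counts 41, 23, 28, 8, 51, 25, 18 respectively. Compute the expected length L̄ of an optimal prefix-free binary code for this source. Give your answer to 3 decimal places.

2.660 bits/symbol

Probabilities are the counts divided by 194.
Repeatedly combine the two least-probable nodes; the expected code length is the sum of the merged weights.
merge 4/97 + 9/97 → 13/97
merge 23/194 + 25/194 → 24/97
merge 13/97 + 14/97 → 27/97
merge 41/194 + 24/97 → 89/194
merge 51/194 + 27/97 → 105/194
merge 89/194 + 105/194 → 1
L = 13/97 + 24/97 + 27/97 + 89/194 + 105/194 + 1 = 258/97 ≈ 2.660 bits/symbol.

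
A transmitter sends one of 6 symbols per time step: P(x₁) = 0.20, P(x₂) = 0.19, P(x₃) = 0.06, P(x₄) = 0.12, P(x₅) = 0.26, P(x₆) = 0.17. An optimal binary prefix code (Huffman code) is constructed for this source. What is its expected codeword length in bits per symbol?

2.53 bits/symbol

Repeatedly combine the two least-probable nodes; the expected code length is the sum of the merged weights.
merge 3/50 + 3/25 → 9/50
merge 17/100 + 9/50 → 7/20
merge 19/100 + 1/5 → 39/100
merge 13/50 + 7/20 → 61/100
merge 39/100 + 61/100 → 1
L = 9/50 + 7/20 + 39/100 + 61/100 + 1 = 253/100 = 2.53 bits/symbol.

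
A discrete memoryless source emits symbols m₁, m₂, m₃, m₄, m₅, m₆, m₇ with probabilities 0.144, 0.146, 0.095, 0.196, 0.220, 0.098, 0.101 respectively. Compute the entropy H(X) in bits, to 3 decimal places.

H = −Σ pᵢ log₂ pᵢ.
−0.144·log₂(0.144) = 0.4026
−0.146·log₂(0.146) = 0.4053
−0.095·log₂(0.095) = 0.3226
−0.196·log₂(0.196) = 0.4608
−0.220·log₂(0.220) = 0.4806
−0.098·log₂(0.098) = 0.3284
−0.101·log₂(0.101) = 0.3341
Sum ≈ 2.7344 → 2.734 bits.

2.734 bits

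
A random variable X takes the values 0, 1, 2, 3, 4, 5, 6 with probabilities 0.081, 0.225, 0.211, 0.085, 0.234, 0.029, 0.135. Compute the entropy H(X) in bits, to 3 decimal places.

2.582 bits

H = −Σ pᵢ log₂ pᵢ.
−0.081·log₂(0.081) = 0.2937
−0.225·log₂(0.225) = 0.4842
−0.211·log₂(0.211) = 0.4736
−0.085·log₂(0.085) = 0.3023
−0.234·log₂(0.234) = 0.4903
−0.029·log₂(0.029) = 0.1481
−0.135·log₂(0.135) = 0.3900
Sum ≈ 2.5823 → 2.582 bits.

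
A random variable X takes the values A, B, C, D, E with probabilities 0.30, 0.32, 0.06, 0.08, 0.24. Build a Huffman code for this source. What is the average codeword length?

Repeatedly combine the two least-probable nodes; the expected code length is the sum of the merged weights.
merge 3/50 + 2/25 → 7/50
merge 7/50 + 6/25 → 19/50
merge 3/10 + 8/25 → 31/50
merge 19/50 + 31/50 → 1
L = 7/50 + 19/50 + 31/50 + 1 = 107/50 = 2.14 bits/symbol.

2.14 bits/symbol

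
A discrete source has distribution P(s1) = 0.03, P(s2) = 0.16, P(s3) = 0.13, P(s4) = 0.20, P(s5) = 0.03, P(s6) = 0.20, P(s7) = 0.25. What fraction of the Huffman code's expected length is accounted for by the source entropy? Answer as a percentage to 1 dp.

Entropy H = −Σ p log₂ p ≈ 2.5380 bits.
Huffman merges: 3/100+3/100→3/50; 3/50+13/100→19/100; 4/25+19/100→7/20; 1/5+1/5→2/5; 1/4+7/20→3/5; 2/5+3/5→1. L = 13/5 ≈ 2.6000.
Efficiency = H/L = 2.5380/2.6000 = 97.6%.

97.6%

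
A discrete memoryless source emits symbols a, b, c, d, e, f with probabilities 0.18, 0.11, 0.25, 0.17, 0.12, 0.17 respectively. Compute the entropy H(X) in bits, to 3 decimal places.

H = −Σ pᵢ log₂ pᵢ.
−0.18·log₂(0.18) = 0.4453
−0.11·log₂(0.11) = 0.3503
−0.25·log₂(0.25) = 0.5000
−0.17·log₂(0.17) = 0.4346
−0.12·log₂(0.12) = 0.3671
−0.17·log₂(0.17) = 0.4346
Sum ≈ 2.5318 → 2.532 bits.

2.532 bits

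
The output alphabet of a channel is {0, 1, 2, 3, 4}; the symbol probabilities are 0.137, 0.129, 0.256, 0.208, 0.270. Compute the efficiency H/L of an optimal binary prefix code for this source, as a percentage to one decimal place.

Entropy H = −Σ p log₂ p ≈ 2.2585 bits.
Huffman merges: 129/1000+137/1000→133/500; 26/125+32/125→58/125; 133/500+27/100→67/125; 58/125+67/125→1. L = 1133/500 ≈ 2.2660.
Efficiency = H/L = 2.2585/2.2660 = 99.7%.

99.7%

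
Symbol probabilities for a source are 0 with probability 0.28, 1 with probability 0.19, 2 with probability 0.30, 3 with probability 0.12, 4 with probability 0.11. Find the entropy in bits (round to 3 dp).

H = −Σ pᵢ log₂ pᵢ.
−0.28·log₂(0.28) = 0.5142
−0.19·log₂(0.19) = 0.4552
−0.30·log₂(0.30) = 0.5211
−0.12·log₂(0.12) = 0.3671
−0.11·log₂(0.11) = 0.3503
Sum ≈ 2.2079 → 2.208 bits.

2.208 bits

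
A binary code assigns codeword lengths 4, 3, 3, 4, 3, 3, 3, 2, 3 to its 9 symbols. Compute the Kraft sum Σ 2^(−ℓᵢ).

1.125

With common denominator 2^4 = 16: Σ 2^(−ℓᵢ) = 1/16 + 2/16 + 2/16 + 1/16 + 2/16 + 2/16 + 2/16 + 4/16 + 2/16 = 18/16 = 1.125.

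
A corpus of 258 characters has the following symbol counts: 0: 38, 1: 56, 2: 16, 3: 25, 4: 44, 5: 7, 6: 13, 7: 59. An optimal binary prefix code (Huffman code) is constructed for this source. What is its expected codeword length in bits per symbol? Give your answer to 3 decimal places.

2.771 bits/symbol

Probabilities are the counts divided by 258.
Repeatedly combine the two least-probable nodes; the expected code length is the sum of the merged weights.
merge 7/258 + 13/258 → 10/129
merge 8/129 + 10/129 → 6/43
merge 25/258 + 6/43 → 61/258
merge 19/129 + 22/129 → 41/129
merge 28/129 + 59/258 → 115/258
merge 61/258 + 41/129 → 143/258
merge 115/258 + 143/258 → 1
L = 10/129 + 6/43 + 61/258 + 41/129 + 115/258 + 143/258 + 1 = 715/258 ≈ 2.771 bits/symbol.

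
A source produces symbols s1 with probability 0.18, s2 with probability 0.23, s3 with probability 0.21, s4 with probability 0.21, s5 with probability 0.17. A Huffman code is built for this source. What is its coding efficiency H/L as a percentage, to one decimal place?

98.4%

Entropy H = −Σ p log₂ p ≈ 2.3132 bits.
Huffman merges: 17/100+9/50→7/20; 21/100+21/100→21/50; 23/100+7/20→29/50; 21/50+29/50→1. L = 47/20 ≈ 2.3500.
Efficiency = H/L = 2.3132/2.3500 = 98.4%.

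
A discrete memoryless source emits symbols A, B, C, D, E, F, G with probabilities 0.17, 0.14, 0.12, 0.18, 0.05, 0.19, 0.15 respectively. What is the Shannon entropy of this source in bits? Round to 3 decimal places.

H = −Σ pᵢ log₂ pᵢ.
−0.17·log₂(0.17) = 0.4346
−0.14·log₂(0.14) = 0.3971
−0.12·log₂(0.12) = 0.3671
−0.18·log₂(0.18) = 0.4453
−0.05·log₂(0.05) = 0.2161
−0.19·log₂(0.19) = 0.4552
−0.15·log₂(0.15) = 0.4105
Sum ≈ 2.7259 → 2.726 bits.

2.726 bits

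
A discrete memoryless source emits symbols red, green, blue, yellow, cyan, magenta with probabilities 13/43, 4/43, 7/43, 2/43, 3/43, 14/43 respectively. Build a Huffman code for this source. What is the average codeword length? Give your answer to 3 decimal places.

2.326 bits/symbol

Repeatedly combine the two least-probable nodes; the expected code length is the sum of the merged weights.
merge 2/43 + 3/43 → 5/43
merge 4/43 + 5/43 → 9/43
merge 7/43 + 9/43 → 16/43
merge 13/43 + 14/43 → 27/43
merge 16/43 + 27/43 → 1
L = 5/43 + 9/43 + 16/43 + 27/43 + 1 = 100/43 ≈ 2.326 bits/symbol.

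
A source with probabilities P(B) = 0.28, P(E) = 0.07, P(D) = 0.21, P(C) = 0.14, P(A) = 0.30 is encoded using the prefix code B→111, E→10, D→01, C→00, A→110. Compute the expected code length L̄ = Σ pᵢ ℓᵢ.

L̄ = Σ pᵢ·ℓᵢ = 0.28·3 + 0.07·2 + 0.21·2 + 0.14·2 + 0.30·3 = 2.58 bits/symbol.

2.58 bits/symbol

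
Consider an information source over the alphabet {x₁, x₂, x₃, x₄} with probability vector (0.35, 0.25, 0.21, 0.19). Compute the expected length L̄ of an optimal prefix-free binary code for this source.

2 bits/symbol

Repeatedly combine the two least-probable nodes; the expected code length is the sum of the merged weights.
merge 19/100 + 21/100 → 2/5
merge 1/4 + 7/20 → 3/5
merge 2/5 + 3/5 → 1
L = 2/5 + 3/5 + 1 = 2 bits/symbol.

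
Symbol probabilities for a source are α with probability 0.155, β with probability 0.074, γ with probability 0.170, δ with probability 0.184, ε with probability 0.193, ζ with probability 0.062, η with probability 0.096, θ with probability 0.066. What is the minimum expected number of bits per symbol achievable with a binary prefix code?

Repeatedly combine the two least-probable nodes; the expected code length is the sum of the merged weights.
merge 31/500 + 33/500 → 16/125
merge 37/500 + 12/125 → 17/100
merge 16/125 + 31/200 → 283/1000
merge 17/100 + 17/100 → 17/50
merge 23/125 + 193/1000 → 377/1000
merge 283/1000 + 17/50 → 623/1000
merge 377/1000 + 623/1000 → 1
L = 16/125 + 17/100 + 283/1000 + 17/50 + 377/1000 + 623/1000 + 1 = 2921/1000 = 2.921 bits/symbol.

2.921 bits/symbol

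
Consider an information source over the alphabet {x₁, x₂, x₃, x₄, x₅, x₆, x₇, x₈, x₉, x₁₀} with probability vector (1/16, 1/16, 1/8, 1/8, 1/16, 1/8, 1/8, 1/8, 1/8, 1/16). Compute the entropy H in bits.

3.25 bits

Each probability is a power of 1/2, so log₂(1/p) is an integer.
H = Σ p·log₂(1/p) = 1/16·4 + 1/16·4 + 1/8·3 + 1/8·3 + 1/16·4 + 1/8·3 + 1/8·3 + 1/8·3 + 1/8·3 + 1/16·4 = 3.25 bits.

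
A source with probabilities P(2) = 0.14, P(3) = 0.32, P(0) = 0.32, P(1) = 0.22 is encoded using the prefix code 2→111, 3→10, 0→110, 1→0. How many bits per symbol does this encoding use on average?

L̄ = Σ pᵢ·ℓᵢ = 0.14·3 + 0.32·2 + 0.32·3 + 0.22·1 = 2.24 bits/symbol.

2.24 bits/symbol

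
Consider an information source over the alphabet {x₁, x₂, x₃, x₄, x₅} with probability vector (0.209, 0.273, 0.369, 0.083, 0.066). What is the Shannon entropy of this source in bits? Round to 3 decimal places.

H = −Σ pᵢ log₂ pᵢ.
−0.209·log₂(0.209) = 0.4720
−0.273·log₂(0.273) = 0.5113
−0.369·log₂(0.369) = 0.5307
−0.083·log₂(0.083) = 0.2980
−0.066·log₂(0.066) = 0.2588
Sum ≈ 2.0709 → 2.071 bits.

2.071 bits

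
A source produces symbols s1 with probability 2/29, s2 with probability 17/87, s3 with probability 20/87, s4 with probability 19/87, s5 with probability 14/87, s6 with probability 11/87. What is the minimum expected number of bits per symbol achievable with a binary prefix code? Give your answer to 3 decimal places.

2.552 bits/symbol

Repeatedly combine the two least-probable nodes; the expected code length is the sum of the merged weights.
merge 2/29 + 11/87 → 17/87
merge 14/87 + 17/87 → 31/87
merge 17/87 + 19/87 → 12/29
merge 20/87 + 31/87 → 17/29
merge 12/29 + 17/29 → 1
L = 17/87 + 31/87 + 12/29 + 17/29 + 1 = 74/29 ≈ 2.552 bits/symbol.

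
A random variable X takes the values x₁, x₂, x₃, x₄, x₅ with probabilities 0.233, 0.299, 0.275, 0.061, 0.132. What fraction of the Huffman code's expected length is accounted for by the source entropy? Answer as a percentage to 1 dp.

Entropy H = −Σ p log₂ p ≈ 2.1544 bits.
Huffman merges: 61/1000+33/250→193/1000; 193/1000+233/1000→213/500; 11/40+299/1000→287/500; 213/500+287/500→1. L = 2193/1000 ≈ 2.1930.
Efficiency = H/L = 2.1544/2.1930 = 98.2%.

98.2%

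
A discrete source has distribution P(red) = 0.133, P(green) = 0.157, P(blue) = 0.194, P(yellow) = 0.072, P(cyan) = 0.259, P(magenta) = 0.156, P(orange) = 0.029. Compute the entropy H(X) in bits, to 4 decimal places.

H = −Σ pᵢ log₂ pᵢ.
−0.133·log₂(0.133) = 0.3871
−0.157·log₂(0.157) = 0.4194
−0.194·log₂(0.194) = 0.4590
−0.072·log₂(0.072) = 0.2733
−0.259·log₂(0.259) = 0.5048
−0.156·log₂(0.156) = 0.4181
−0.029·log₂(0.029) = 0.1481
Sum ≈ 2.6098 → 2.6098 bits.

2.6098 bits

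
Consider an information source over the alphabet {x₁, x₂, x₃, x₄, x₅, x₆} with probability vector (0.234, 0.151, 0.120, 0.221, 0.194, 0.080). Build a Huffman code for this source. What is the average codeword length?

2.545 bits/symbol

Repeatedly combine the two least-probable nodes; the expected code length is the sum of the merged weights.
merge 2/25 + 3/25 → 1/5
merge 151/1000 + 97/500 → 69/200
merge 1/5 + 221/1000 → 421/1000
merge 117/500 + 69/200 → 579/1000
merge 421/1000 + 579/1000 → 1
L = 1/5 + 69/200 + 421/1000 + 579/1000 + 1 = 509/200 = 2.545 bits/symbol.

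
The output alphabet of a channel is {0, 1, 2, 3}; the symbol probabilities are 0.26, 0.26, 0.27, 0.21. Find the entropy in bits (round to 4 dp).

H = −Σ pᵢ log₂ pᵢ.
−0.26·log₂(0.26) = 0.5053
−0.26·log₂(0.26) = 0.5053
−0.27·log₂(0.27) = 0.5100
−0.21·log₂(0.21) = 0.4728
Sum ≈ 1.9934 → 1.9934 bits.

1.9934 bits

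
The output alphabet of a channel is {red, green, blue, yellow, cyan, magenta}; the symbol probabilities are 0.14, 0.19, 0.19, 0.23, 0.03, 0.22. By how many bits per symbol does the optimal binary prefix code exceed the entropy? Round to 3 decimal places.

0.102 bits

Entropy H = −Σ p log₂ p ≈ 2.4276 bits.
Huffman merges: 3/100+7/50→17/100; 17/100+19/100→9/25; 19/100+11/50→41/100; 23/100+9/25→59/100; 41/100+59/100→1. L = 253/100 ≈ 2.5300.
L − H = 2.5300 − 2.4276 = 0.102 bits.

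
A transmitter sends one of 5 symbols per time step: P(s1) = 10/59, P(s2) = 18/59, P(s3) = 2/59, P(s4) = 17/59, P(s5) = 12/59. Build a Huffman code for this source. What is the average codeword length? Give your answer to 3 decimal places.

2.203 bits/symbol

Repeatedly combine the two least-probable nodes; the expected code length is the sum of the merged weights.
merge 2/59 + 10/59 → 12/59
merge 12/59 + 12/59 → 24/59
merge 17/59 + 18/59 → 35/59
merge 24/59 + 35/59 → 1
L = 12/59 + 24/59 + 35/59 + 1 = 130/59 ≈ 2.203 bits/symbol.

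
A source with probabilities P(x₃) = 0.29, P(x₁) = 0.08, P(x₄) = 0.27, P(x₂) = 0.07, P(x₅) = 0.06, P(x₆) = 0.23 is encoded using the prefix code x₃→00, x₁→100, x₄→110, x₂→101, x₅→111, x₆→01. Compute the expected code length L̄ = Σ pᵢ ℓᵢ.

2.48 bits/symbol

L̄ = Σ pᵢ·ℓᵢ = 0.29·2 + 0.08·3 + 0.27·3 + 0.07·3 + 0.06·3 + 0.23·2 = 2.48 bits/symbol.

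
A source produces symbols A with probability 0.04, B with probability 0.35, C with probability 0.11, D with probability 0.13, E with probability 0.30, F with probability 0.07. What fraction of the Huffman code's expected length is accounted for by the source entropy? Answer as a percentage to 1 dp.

96.1%

Entropy H = −Σ p log₂ p ≈ 2.2384 bits.
Huffman merges: 1/25+7/100→11/100; 11/100+11/100→11/50; 13/100+11/50→7/20; 3/10+7/20→13/20; 7/20+13/20→1. L = 233/100 ≈ 2.3300.
Efficiency = H/L = 2.2384/2.3300 = 96.1%.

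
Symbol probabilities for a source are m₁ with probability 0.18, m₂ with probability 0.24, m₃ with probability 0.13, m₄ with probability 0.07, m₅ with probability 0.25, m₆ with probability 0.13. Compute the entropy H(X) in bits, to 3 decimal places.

2.473 bits

H = −Σ pᵢ log₂ pᵢ.
−0.18·log₂(0.18) = 0.4453
−0.24·log₂(0.24) = 0.4941
−0.13·log₂(0.13) = 0.3826
−0.07·log₂(0.07) = 0.2686
−0.25·log₂(0.25) = 0.5000
−0.13·log₂(0.13) = 0.3826
Sum ≈ 2.4733 → 2.473 bits.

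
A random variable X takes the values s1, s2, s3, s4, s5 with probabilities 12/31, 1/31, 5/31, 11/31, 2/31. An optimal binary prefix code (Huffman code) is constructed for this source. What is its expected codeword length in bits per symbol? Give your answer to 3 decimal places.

Repeatedly combine the two least-probable nodes; the expected code length is the sum of the merged weights.
merge 1/31 + 2/31 → 3/31
merge 3/31 + 5/31 → 8/31
merge 8/31 + 11/31 → 19/31
merge 12/31 + 19/31 → 1
L = 3/31 + 8/31 + 19/31 + 1 = 61/31 ≈ 1.968 bits/symbol.

1.968 bits/symbol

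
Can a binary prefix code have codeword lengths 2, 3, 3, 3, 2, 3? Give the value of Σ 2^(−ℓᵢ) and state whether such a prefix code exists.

1; yes

With common denominator 2^3 = 8: Σ 2^(−ℓᵢ) = 2/8 + 1/8 + 1/8 + 1/8 + 2/8 + 1/8 = 8/8 = 1.
Kraft's inequality requires Σ ≤ 1; here Σ = 1 ≤ 1, so such a prefix code exists.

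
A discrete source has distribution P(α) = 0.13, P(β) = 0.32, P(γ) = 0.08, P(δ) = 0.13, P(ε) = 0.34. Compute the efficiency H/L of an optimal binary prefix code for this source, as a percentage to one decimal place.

Entropy H = −Σ p log₂ p ≈ 2.1120 bits.
Huffman merges: 2/25+13/100→21/100; 13/100+21/100→17/50; 8/25+17/50→33/50; 17/50+33/50→1. L = 221/100 ≈ 2.2100.
Efficiency = H/L = 2.1120/2.2100 = 95.6%.

95.6%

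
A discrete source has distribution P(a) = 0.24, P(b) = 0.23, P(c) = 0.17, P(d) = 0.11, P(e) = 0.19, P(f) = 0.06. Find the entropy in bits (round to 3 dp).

H = −Σ pᵢ log₂ pᵢ.
−0.24·log₂(0.24) = 0.4941
−0.23·log₂(0.23) = 0.4877
−0.17·log₂(0.17) = 0.4346
−0.11·log₂(0.11) = 0.3503
−0.19·log₂(0.19) = 0.4552
−0.06·log₂(0.06) = 0.2435
Sum ≈ 2.4654 → 2.465 bits.

2.465 bits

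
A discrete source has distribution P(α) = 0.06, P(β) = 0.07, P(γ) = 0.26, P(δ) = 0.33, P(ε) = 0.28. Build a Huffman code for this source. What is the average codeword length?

2.13 bits/symbol

Repeatedly combine the two least-probable nodes; the expected code length is the sum of the merged weights.
merge 3/50 + 7/100 → 13/100
merge 13/100 + 13/50 → 39/100
merge 7/25 + 33/100 → 61/100
merge 39/100 + 61/100 → 1
L = 13/100 + 39/100 + 61/100 + 1 = 213/100 = 2.13 bits/symbol.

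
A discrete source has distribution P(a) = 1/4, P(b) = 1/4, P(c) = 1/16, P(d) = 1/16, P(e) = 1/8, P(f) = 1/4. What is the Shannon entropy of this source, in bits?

2.375 bits

Each probability is a power of 1/2, so log₂(1/p) is an integer.
H = Σ p·log₂(1/p) = 1/4·2 + 1/4·2 + 1/16·4 + 1/16·4 + 1/8·3 + 1/4·2 = 2.375 bits.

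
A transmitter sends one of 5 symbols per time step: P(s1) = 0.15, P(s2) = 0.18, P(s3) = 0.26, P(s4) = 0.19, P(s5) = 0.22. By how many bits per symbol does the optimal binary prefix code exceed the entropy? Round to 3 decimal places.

0.033 bits

Entropy H = −Σ p log₂ p ≈ 2.2969 bits.
Huffman merges: 3/20+9/50→33/100; 19/100+11/50→41/100; 13/50+33/100→59/100; 41/100+59/100→1. L = 233/100 ≈ 2.3300.
L − H = 2.3300 − 2.2969 = 0.033 bits.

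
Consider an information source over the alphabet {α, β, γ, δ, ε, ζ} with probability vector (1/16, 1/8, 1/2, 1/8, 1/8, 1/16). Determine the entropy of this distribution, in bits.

2.125 bits

Each probability is a power of 1/2, so log₂(1/p) is an integer.
H = Σ p·log₂(1/p) = 1/16·4 + 1/8·3 + 1/2·1 + 1/8·3 + 1/8·3 + 1/16·4 = 2.125 bits.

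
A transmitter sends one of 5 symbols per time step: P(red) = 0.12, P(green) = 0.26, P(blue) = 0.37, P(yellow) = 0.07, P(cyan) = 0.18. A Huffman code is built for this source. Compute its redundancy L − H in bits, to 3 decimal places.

0.073 bits

Entropy H = −Σ p log₂ p ≈ 2.1169 bits.
Huffman merges: 7/100+3/25→19/100; 9/50+19/100→37/100; 13/50+37/100→63/100; 37/100+63/100→1. L = 219/100 ≈ 2.1900.
L − H = 2.1900 − 2.1169 = 0.073 bits.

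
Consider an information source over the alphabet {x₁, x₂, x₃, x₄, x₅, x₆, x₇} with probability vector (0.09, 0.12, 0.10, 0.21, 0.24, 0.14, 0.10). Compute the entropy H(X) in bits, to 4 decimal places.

H = −Σ pᵢ log₂ pᵢ.
−0.09·log₂(0.09) = 0.3127
−0.12·log₂(0.12) = 0.3671
−0.10·log₂(0.10) = 0.3322
−0.21·log₂(0.21) = 0.4728
−0.24·log₂(0.24) = 0.4941
−0.14·log₂(0.14) = 0.3971
−0.10·log₂(0.10) = 0.3322
Sum ≈ 2.7082 → 2.7082 bits.

2.7082 bits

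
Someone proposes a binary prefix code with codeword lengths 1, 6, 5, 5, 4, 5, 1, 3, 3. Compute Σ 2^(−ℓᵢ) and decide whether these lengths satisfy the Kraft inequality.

With common denominator 2^6 = 64: Σ 2^(−ℓᵢ) = 32/64 + 1/64 + 2/64 + 2/64 + 4/64 + 2/64 + 32/64 + 8/64 + 8/64 = 91/64 = 1.421875.
Kraft's inequality requires Σ ≤ 1; here Σ = 1.421875 > 1, so no such prefix code exists.

1.421875; no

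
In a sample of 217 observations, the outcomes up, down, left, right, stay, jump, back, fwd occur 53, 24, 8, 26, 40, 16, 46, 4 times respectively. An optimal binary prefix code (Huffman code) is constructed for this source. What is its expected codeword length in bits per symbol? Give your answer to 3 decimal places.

2.728 bits/symbol

Probabilities are the counts divided by 217.
Repeatedly combine the two least-probable nodes; the expected code length is the sum of the merged weights.
merge 4/217 + 8/217 → 12/217
merge 12/217 + 16/217 → 4/31
merge 24/217 + 26/217 → 50/217
merge 4/31 + 40/217 → 68/217
merge 46/217 + 50/217 → 96/217
merge 53/217 + 68/217 → 121/217
merge 96/217 + 121/217 → 1
L = 12/217 + 4/31 + 50/217 + 68/217 + 96/217 + 121/217 + 1 = 592/217 ≈ 2.728 bits/symbol.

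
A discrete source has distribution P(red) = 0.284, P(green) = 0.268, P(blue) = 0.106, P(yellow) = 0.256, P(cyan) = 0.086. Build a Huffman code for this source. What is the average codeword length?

2.192 bits/symbol

Repeatedly combine the two least-probable nodes; the expected code length is the sum of the merged weights.
merge 43/500 + 53/500 → 24/125
merge 24/125 + 32/125 → 56/125
merge 67/250 + 71/250 → 69/125
merge 56/125 + 69/125 → 1
L = 24/125 + 56/125 + 69/125 + 1 = 274/125 = 2.192 bits/symbol.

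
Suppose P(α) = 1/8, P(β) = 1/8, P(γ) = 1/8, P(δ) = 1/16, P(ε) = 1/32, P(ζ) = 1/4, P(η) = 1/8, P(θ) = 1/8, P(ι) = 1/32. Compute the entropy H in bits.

2.9375 bits

Each probability is a power of 1/2, so log₂(1/p) is an integer.
H = Σ p·log₂(1/p) = 1/8·3 + 1/8·3 + 1/8·3 + 1/16·4 + 1/32·5 + 1/4·2 + 1/8·3 + 1/8·3 + 1/32·5 = 2.9375 bits.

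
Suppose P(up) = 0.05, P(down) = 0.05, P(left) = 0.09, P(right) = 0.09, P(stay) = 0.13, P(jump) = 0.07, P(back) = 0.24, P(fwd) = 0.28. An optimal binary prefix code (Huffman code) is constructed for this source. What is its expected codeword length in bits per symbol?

Repeatedly combine the two least-probable nodes; the expected code length is the sum of the merged weights.
merge 1/20 + 1/20 → 1/10
merge 7/100 + 9/100 → 4/25
merge 9/100 + 1/10 → 19/100
merge 13/100 + 4/25 → 29/100
merge 19/100 + 6/25 → 43/100
merge 7/25 + 29/100 → 57/100
merge 43/100 + 57/100 → 1
L = 1/10 + 4/25 + 19/100 + 29/100 + 43/100 + 57/100 + 1 = 137/50 = 2.74 bits/symbol.

2.74 bits/symbol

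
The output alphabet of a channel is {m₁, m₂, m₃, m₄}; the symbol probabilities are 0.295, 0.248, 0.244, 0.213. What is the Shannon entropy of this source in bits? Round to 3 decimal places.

1.990 bits

H = −Σ pᵢ log₂ pᵢ.
−0.295·log₂(0.295) = 0.5196
−0.248·log₂(0.248) = 0.4989
−0.244·log₂(0.244) = 0.4966
−0.213·log₂(0.213) = 0.4752
Sum ≈ 1.9902 → 1.990 bits.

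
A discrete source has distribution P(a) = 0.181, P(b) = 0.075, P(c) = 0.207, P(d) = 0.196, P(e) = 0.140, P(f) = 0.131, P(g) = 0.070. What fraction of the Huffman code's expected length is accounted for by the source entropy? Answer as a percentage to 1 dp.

Entropy H = −Σ p log₂ p ≈ 2.7076 bits.
Huffman merges: 7/100+3/40→29/200; 131/1000+7/50→271/1000; 29/200+181/1000→163/500; 49/250+207/1000→403/1000; 271/1000+163/500→597/1000; 403/1000+597/1000→1. L = 1371/500 ≈ 2.7420.
Efficiency = H/L = 2.7076/2.7420 = 98.7%.

98.7%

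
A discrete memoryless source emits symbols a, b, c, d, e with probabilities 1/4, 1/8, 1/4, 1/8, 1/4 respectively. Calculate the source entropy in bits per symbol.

Each probability is a power of 1/2, so log₂(1/p) is an integer.
H = Σ p·log₂(1/p) = 1/4·2 + 1/8·3 + 1/4·2 + 1/8·3 + 1/4·2 = 2.25 bits.

2.25 bits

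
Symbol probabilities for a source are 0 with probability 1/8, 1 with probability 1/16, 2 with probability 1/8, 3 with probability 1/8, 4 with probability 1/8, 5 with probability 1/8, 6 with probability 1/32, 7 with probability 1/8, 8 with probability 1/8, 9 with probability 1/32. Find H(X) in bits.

Each probability is a power of 1/2, so log₂(1/p) is an integer.
H = Σ p·log₂(1/p) = 1/8·3 + 1/16·4 + 1/8·3 + 1/8·3 + 1/8·3 + 1/8·3 + 1/32·5 + 1/8·3 + 1/8·3 + 1/32·5 = 3.1875 bits.

3.1875 bits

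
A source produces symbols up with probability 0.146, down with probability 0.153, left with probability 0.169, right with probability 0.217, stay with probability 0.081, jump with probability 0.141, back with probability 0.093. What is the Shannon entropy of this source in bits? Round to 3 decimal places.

H = −Σ pᵢ log₂ pᵢ.
−0.146·log₂(0.146) = 0.4053
−0.153·log₂(0.153) = 0.4144
−0.169·log₂(0.169) = 0.4335
−0.217·log₂(0.217) = 0.4783
−0.081·log₂(0.081) = 0.2937
−0.141·log₂(0.141) = 0.3985
−0.093·log₂(0.093) = 0.3187
Sum ≈ 2.7423 → 2.742 bits.

2.742 bits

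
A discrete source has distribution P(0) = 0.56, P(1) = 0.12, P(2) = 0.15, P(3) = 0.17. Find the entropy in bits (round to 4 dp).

1.6806 bits

H = −Σ pᵢ log₂ pᵢ.
−0.56·log₂(0.56) = 0.4684
−0.12·log₂(0.12) = 0.3671
−0.15·log₂(0.15) = 0.4105
−0.17·log₂(0.17) = 0.4346
Sum ≈ 1.6806 → 1.6806 bits.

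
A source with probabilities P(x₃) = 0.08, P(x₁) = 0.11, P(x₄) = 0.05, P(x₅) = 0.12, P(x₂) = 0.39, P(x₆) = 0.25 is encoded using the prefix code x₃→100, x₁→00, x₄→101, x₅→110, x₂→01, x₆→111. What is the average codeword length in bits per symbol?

2.5 bits/symbol

L̄ = Σ pᵢ·ℓᵢ = 0.08·3 + 0.11·2 + 0.05·3 + 0.12·3 + 0.39·2 + 0.25·3 = 2.5 bits/symbol.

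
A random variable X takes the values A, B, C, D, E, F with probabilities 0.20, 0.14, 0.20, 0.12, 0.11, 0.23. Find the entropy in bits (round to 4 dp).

H = −Σ pᵢ log₂ pᵢ.
−0.20·log₂(0.20) = 0.4644
−0.14·log₂(0.14) = 0.3971
−0.20·log₂(0.20) = 0.4644
−0.12·log₂(0.12) = 0.3671
−0.11·log₂(0.11) = 0.3503
−0.23·log₂(0.23) = 0.4877
Sum ≈ 2.5309 → 2.5309 bits.

2.5309 bits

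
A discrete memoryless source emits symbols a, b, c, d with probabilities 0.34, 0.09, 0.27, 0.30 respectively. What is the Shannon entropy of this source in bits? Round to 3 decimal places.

1.873 bits

H = −Σ pᵢ log₂ pᵢ.
−0.34·log₂(0.34) = 0.5292
−0.09·log₂(0.09) = 0.3127
−0.27·log₂(0.27) = 0.5100
−0.30·log₂(0.30) = 0.5211
Sum ≈ 1.8729 → 1.873 bits.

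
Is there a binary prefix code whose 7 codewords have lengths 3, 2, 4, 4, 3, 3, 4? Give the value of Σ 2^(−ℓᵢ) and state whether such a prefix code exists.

0.8125; yes

With common denominator 2^4 = 16: Σ 2^(−ℓᵢ) = 2/16 + 4/16 + 1/16 + 1/16 + 2/16 + 2/16 + 1/16 = 13/16 = 0.8125.
Kraft's inequality requires Σ ≤ 1; here Σ = 0.8125 ≤ 1, so such a prefix code exists.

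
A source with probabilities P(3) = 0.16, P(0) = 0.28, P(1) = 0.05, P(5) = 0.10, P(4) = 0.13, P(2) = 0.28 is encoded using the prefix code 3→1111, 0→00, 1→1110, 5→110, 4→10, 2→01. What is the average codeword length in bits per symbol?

2.52 bits/symbol

L̄ = Σ pᵢ·ℓᵢ = 0.16·4 + 0.28·2 + 0.05·4 + 0.10·3 + 0.13·2 + 0.28·2 = 2.52 bits/symbol.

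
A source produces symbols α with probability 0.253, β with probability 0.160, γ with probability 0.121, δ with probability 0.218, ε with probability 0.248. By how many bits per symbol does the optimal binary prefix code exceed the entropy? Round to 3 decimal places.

Entropy H = −Σ p log₂ p ≈ 2.2713 bits.
Huffman merges: 121/1000+4/25→281/1000; 109/500+31/125→233/500; 253/1000+281/1000→267/500; 233/500+267/500→1. L = 2281/1000 ≈ 2.2810.
L − H = 2.2810 − 2.2713 = 0.010 bits.

0.010 bits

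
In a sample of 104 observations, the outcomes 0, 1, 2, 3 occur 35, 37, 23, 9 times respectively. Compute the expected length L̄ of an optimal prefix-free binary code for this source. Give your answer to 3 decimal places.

Probabilities are the counts divided by 104.
Repeatedly combine the two least-probable nodes; the expected code length is the sum of the merged weights.
merge 9/104 + 23/104 → 4/13
merge 4/13 + 35/104 → 67/104
merge 37/104 + 67/104 → 1
L = 4/13 + 67/104 + 1 = 203/104 ≈ 1.952 bits/symbol.

1.952 bits/symbol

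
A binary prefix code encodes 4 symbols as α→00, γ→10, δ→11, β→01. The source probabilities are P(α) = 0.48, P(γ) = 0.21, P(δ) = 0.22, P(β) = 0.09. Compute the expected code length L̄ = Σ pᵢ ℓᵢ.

L̄ = Σ pᵢ·ℓᵢ = 0.48·2 + 0.21·2 + 0.22·2 + 0.09·2 = 2 bits/symbol.

2 bits/symbol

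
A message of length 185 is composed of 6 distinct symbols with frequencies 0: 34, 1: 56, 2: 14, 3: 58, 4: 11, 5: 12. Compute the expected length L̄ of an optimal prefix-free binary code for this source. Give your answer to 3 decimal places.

2.324 bits/symbol

Probabilities are the counts divided by 185.
Repeatedly combine the two least-probable nodes; the expected code length is the sum of the merged weights.
merge 11/185 + 12/185 → 23/185
merge 14/185 + 23/185 → 1/5
merge 34/185 + 1/5 → 71/185
merge 56/185 + 58/185 → 114/185
merge 71/185 + 114/185 → 1
L = 23/185 + 1/5 + 71/185 + 114/185 + 1 = 86/37 ≈ 2.324 bits/symbol.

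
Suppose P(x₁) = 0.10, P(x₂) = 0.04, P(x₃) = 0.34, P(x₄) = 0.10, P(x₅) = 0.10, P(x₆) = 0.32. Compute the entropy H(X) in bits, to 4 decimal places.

2.2375 bits

H = −Σ pᵢ log₂ pᵢ.
−0.10·log₂(0.10) = 0.3322
−0.04·log₂(0.04) = 0.1858
−0.34·log₂(0.34) = 0.5292
−0.10·log₂(0.10) = 0.3322
−0.10·log₂(0.10) = 0.3322
−0.32·log₂(0.32) = 0.5260
Sum ≈ 2.2375 → 2.2375 bits.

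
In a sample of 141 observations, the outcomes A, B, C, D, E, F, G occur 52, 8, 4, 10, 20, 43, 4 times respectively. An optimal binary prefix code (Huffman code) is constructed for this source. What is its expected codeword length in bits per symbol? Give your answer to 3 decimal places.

2.312 bits/symbol

Probabilities are the counts divided by 141.
Repeatedly combine the two least-probable nodes; the expected code length is the sum of the merged weights.
merge 4/141 + 4/141 → 8/141
merge 8/141 + 8/141 → 16/141
merge 10/141 + 16/141 → 26/141
merge 20/141 + 26/141 → 46/141
merge 43/141 + 46/141 → 89/141
merge 52/141 + 89/141 → 1
L = 8/141 + 16/141 + 26/141 + 46/141 + 89/141 + 1 = 326/141 ≈ 2.312 bits/symbol.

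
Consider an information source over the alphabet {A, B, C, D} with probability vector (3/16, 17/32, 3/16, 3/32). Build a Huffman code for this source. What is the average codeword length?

1.75 bits/symbol

Repeatedly combine the two least-probable nodes; the expected code length is the sum of the merged weights.
merge 3/32 + 3/16 → 9/32
merge 3/16 + 9/32 → 15/32
merge 15/32 + 17/32 → 1
L = 9/32 + 15/32 + 1 = 7/4 = 1.75 bits/symbol.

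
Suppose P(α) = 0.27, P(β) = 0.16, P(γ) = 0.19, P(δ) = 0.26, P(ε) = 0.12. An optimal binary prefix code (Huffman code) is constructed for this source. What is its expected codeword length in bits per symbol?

2.28 bits/symbol

Repeatedly combine the two least-probable nodes; the expected code length is the sum of the merged weights.
merge 3/25 + 4/25 → 7/25
merge 19/100 + 13/50 → 9/20
merge 27/100 + 7/25 → 11/20
merge 9/20 + 11/20 → 1
L = 7/25 + 9/20 + 11/20 + 1 = 57/25 = 2.28 bits/symbol.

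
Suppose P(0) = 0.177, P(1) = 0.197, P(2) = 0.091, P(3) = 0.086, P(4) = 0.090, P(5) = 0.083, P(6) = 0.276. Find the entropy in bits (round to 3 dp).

H = −Σ pᵢ log₂ pᵢ.
−0.177·log₂(0.177) = 0.4422
−0.197·log₂(0.197) = 0.4617
−0.091·log₂(0.091) = 0.3147
−0.086·log₂(0.086) = 0.3044
−0.090·log₂(0.090) = 0.3127
−0.083·log₂(0.083) = 0.2980
−0.276·log₂(0.276) = 0.5126
Sum ≈ 2.6463 → 2.646 bits.

2.646 bits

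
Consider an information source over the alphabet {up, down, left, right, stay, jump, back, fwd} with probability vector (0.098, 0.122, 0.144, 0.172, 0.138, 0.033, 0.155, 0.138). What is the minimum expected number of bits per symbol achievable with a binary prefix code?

Repeatedly combine the two least-probable nodes; the expected code length is the sum of the merged weights.
merge 33/1000 + 49/500 → 131/1000
merge 61/500 + 131/1000 → 253/1000
merge 69/500 + 69/500 → 69/250
merge 18/125 + 31/200 → 299/1000
merge 43/250 + 253/1000 → 17/40
merge 69/250 + 299/1000 → 23/40
merge 17/40 + 23/40 → 1
L = 131/1000 + 253/1000 + 69/250 + 299/1000 + 17/40 + 23/40 + 1 = 2959/1000 = 2.959 bits/symbol.

2.959 bits/symbol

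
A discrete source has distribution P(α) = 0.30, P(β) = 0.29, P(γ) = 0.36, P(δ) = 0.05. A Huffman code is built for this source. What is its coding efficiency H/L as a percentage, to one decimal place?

90.2%

Entropy H = −Σ p log₂ p ≈ 1.7857 bits.
Huffman merges: 1/20+29/100→17/50; 3/10+17/50→16/25; 9/25+16/25→1. L = 99/50 ≈ 1.9800.
Efficiency = H/L = 1.7857/1.9800 = 90.2%.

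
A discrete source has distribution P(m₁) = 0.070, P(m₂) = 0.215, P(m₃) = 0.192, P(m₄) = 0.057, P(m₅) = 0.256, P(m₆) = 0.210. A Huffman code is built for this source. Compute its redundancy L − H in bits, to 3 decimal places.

0.032 bits

Entropy H = −Σ p log₂ p ≈ 2.4141 bits.
Huffman merges: 57/1000+7/100→127/1000; 127/1000+24/125→319/1000; 21/100+43/200→17/40; 32/125+319/1000→23/40; 17/40+23/40→1. L = 1223/500 ≈ 2.4460.
L − H = 2.4460 − 2.4141 = 0.032 bits.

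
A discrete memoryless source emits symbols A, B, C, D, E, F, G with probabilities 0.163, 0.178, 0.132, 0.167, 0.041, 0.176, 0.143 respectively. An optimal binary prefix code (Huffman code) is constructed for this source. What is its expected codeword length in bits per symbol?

Repeatedly combine the two least-probable nodes; the expected code length is the sum of the merged weights.
merge 41/1000 + 33/250 → 173/1000
merge 143/1000 + 163/1000 → 153/500
merge 167/1000 + 173/1000 → 17/50
merge 22/125 + 89/500 → 177/500
merge 153/500 + 17/50 → 323/500
merge 177/500 + 323/500 → 1
L = 173/1000 + 153/500 + 17/50 + 177/500 + 323/500 + 1 = 2819/1000 = 2.819 bits/symbol.

2.819 bits/symbol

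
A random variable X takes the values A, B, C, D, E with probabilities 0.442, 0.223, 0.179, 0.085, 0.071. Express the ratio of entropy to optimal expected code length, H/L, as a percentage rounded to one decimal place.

Entropy H = −Σ p log₂ p ≈ 2.0209 bits.
Huffman merges: 71/1000+17/200→39/250; 39/250+179/1000→67/200; 223/1000+67/200→279/500; 221/500+279/500→1. L = 2049/1000 ≈ 2.0490.
Efficiency = H/L = 2.0209/2.0490 = 98.6%.

98.6%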